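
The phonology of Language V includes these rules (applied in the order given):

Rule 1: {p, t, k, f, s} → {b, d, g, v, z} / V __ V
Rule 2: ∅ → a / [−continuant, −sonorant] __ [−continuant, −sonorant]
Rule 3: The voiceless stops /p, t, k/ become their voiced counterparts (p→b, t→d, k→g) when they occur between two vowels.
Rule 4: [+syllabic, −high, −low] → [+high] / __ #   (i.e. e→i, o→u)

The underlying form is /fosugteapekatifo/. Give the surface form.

Rule 1 (intervocalic voicing): /s/ is a voiceless obstruent between vowels /o/ and /u/, so it voices to [z]. /p/ is a voiceless obstruent between vowels /a/ and /e/, so it voices to [b]. /k/ is a voiceless obstruent between vowels /e/ and /a/, so it voices to [g]. /t/ is a voiceless obstruent between vowels /a/ and /i/, so it voices to [d]. /f/ is a voiceless obstruent between vowels /i/ and /o/, so it voices to [v]. /fosugteapekatifo/ → fozugteabegadivo.
Rule 2 (stop-cluster a-epenthesis): /g/ and /t/ form a stop–stop cluster, so [a] is inserted between them. /fozugteabegadivo/ → fozugateabegadivo.
Rule 3 (intervocalic voicing): /t/ is a voiceless stop between vowels /a/ and /e/, so it voices to [d]. /fozugateabegadivo/ → fozugadeabegadivo.
Rule 4 (final vowel raising): /o/ is a mid vowel in word-final position, so it raises to [u]. /fozugadeabegadivo/ → fozugadeabegadivu.

fozugadeabegadivu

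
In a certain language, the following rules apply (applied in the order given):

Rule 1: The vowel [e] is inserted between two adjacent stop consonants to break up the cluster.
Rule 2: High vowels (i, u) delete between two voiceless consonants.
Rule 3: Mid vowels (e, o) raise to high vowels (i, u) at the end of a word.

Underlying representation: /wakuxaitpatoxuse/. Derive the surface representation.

Rule 1 (stop-cluster e-epenthesis): /t/ and /p/ form a stop–stop cluster, so [e] is inserted between them. /wakuxaitpatoxuse/ → wakuxaitepatoxuse.
Rule 2 (high vowel syncope): /u/ is a high vowel flanked by voiceless consonants /k/ and /x/, so it deletes. /u/ is a high vowel flanked by voiceless consonants /x/ and /s/, so it deletes. /wakuxaitepatoxuse/ → wakxaitepatoxse.
Rule 3 (final vowel raising): /e/ is a mid vowel in word-final position, so it raises to [i]. /wakxaitepatoxse/ → wakxaitepatoxsi.

wakxaitepatoxsi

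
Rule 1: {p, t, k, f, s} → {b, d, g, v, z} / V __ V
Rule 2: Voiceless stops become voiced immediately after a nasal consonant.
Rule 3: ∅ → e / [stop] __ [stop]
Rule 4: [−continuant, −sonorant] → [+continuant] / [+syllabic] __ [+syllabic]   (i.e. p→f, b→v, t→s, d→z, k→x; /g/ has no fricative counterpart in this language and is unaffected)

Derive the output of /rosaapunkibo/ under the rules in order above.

Rule 1 (intervocalic voicing): /s/ is a voiceless obstruent between vowels /o/ and /a/, so it voices to [z]. /p/ is a voiceless obstruent between vowels /a/ and /u/, so it voices to [b]. /rosaapunkibo/ → rozaabunkibo.
Rule 2 (post-nasal voicing): /k/ is a voiceless stop immediately after the nasal /n/, so it voices to [g]. /rozaabunkibo/ → rozaabungibo.
Rule 3 (stop-cluster e-epenthesis): no segment meets the environment; /rozaabungibo/ is unchanged.
Rule 4 (intervocalic spirantization): /b/ is a stop between vowels /a/ and /u/, so it spirantizes to the fricative [v]. /b/ is a stop between vowels /i/ and /o/, so it spirantizes to the fricative [v]. /rozaabungibo/ → rozaavungivo.

rozaavungivo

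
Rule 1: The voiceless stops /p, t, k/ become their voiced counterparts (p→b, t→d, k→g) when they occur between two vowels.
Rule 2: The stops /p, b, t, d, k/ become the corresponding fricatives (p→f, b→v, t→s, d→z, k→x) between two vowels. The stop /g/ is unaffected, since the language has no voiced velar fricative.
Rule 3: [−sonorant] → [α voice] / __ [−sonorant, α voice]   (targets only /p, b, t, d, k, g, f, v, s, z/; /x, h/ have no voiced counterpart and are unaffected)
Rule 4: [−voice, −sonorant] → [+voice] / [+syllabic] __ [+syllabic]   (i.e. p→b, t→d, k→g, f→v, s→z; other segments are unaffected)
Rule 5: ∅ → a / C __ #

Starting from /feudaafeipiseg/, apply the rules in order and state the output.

feuzaaveivizega

Rule 1 (intervocalic voicing): /p/ is a voiceless stop between vowels /i/ and /i/, so it voices to [b]. /feudaafeipiseg/ → feudaafeibiseg.
Rule 2 (intervocalic spirantization): /d/ is a stop between vowels /u/ and /a/, so it spirantizes to the fricative [z]. /b/ is a stop between vowels /i/ and /i/, so it spirantizes to the fricative [v]. /feudaafeibiseg/ → feuzaafeiviseg.
Rule 3 (regressive voicing assimilation): no segment meets the environment; /feuzaafeiviseg/ is unchanged.
Rule 4 (intervocalic voicing): /f/ is a voiceless obstruent between vowels /a/ and /e/, so it voices to [v]. /s/ is a voiceless obstruent between vowels /i/ and /e/, so it voices to [z]. /feuzaafeiviseg/ → feuzaaveivizeg.
Rule 5 (final a-epenthesis): the form ends in the consonant /g/, so [a] is inserted word-finally. /feuzaaveivizeg/ → feuzaaveivizega.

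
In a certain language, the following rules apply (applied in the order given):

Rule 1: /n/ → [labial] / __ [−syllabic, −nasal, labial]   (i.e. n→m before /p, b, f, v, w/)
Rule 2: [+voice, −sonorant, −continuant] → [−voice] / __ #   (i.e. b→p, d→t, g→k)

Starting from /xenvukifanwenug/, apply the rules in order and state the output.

xemvukifamwenuk

Rule 1 (nasal place assimilation): /n/ precedes the labial consonant /v/, so it assimilates in place to [m]. /n/ precedes the labial consonant /w/, so it assimilates in place to [m]. /xenvukifanwenug/ → xemvukifamwenug.
Rule 2 (final devoicing): /g/ is a voiced stop in word-final position, so it devoices to [k]. /xemvukifamwenug/ → xemvukifamwenuk.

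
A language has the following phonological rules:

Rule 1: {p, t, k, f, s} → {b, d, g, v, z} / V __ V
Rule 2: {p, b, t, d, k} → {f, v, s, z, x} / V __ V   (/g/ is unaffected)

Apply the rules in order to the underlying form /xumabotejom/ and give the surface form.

Rule 1 (intervocalic voicing): /t/ is a voiceless obstruent between vowels /o/ and /e/, so it voices to [d]. /xumabotejom/ → xumabodejom.
Rule 2 (intervocalic spirantization): /b/ is a stop between vowels /a/ and /o/, so it spirantizes to the fricative [v]. /d/ is a stop between vowels /o/ and /e/, so it spirantizes to the fricative [z]. /xumabodejom/ → xumavozejom.

xumavozejom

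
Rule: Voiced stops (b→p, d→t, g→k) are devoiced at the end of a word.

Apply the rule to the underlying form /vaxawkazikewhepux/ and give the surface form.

No segment of /vaxawkazikewhepux/ meets the structural description of the rule, so the form surfaces unchanged.

vaxawkazikewhepux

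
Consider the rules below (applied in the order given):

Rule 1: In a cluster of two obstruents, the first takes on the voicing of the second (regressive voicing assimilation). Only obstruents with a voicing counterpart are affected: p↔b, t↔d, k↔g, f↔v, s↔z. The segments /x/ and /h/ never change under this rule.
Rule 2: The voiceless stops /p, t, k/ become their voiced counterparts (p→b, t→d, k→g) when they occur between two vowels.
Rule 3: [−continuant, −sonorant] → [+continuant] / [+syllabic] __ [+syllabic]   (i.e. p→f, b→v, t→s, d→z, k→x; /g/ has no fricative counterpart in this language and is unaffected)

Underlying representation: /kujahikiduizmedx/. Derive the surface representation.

Rule 1 (regressive voicing assimilation): /d/ precedes the voiceless obstruent /x/, so it devoices to [t] by assimilation. /kujahikiduizmedx/ → kujahikiduizmetx.
Rule 2 (intervocalic voicing): /k/ is a voiceless stop between vowels /i/ and /i/, so it voices to [g]. /kujahikiduizmetx/ → kujahigiduizmetx.
Rule 3 (intervocalic spirantization): /d/ is a stop between vowels /i/ and /u/, so it spirantizes to the fricative [z]. /kujahigiduizmetx/ → kujahigizuizmetx.

kujahigizuizmetx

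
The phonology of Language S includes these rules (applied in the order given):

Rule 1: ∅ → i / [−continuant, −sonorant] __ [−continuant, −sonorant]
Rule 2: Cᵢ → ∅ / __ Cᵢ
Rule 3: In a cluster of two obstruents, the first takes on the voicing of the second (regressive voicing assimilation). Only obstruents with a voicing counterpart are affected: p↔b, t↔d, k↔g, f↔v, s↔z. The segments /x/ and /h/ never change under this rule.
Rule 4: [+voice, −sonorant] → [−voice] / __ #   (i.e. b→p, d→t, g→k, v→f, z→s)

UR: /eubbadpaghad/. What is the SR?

Rule 1 (stop-cluster i-epenthesis): /b/ and /b/ form a stop–stop cluster, so [i] is inserted between them. /d/ and /p/ form a stop–stop cluster, so [i] is inserted between them. /eubbadpaghad/ → eubibadipaghad.
Rule 2 (degemination): no segment meets the environment; /eubibadipaghad/ is unchanged.
Rule 3 (regressive voicing assimilation): /g/ precedes the voiceless obstruent /h/, so it devoices to [k] by assimilation. /eubibadipaghad/ → eubibadipakhad.
Rule 4 (final devoicing): /d/ is a voiced obstruent in word-final position, so it devoices to [t]. /eubibadipakhad/ → eubibadipakhat.

eubibadipakhat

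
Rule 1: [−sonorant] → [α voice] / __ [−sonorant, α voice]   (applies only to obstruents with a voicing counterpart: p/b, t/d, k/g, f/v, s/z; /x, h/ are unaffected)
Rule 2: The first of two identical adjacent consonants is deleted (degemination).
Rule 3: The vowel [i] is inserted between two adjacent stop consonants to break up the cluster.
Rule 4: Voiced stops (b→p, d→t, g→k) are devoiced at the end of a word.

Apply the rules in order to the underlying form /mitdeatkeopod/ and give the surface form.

Rule 1 (regressive voicing assimilation): /t/ precedes the voiced obstruent /d/, so it voices to [d] by assimilation. /mitdeatkeopod/ → middeatkeopod.
Rule 2 (degemination): /dd/ is a geminate; the first /d/ deletes. /middeatkeopod/ → mideatkeopod.
Rule 3 (stop-cluster i-epenthesis): /t/ and /k/ form a stop–stop cluster, so [i] is inserted between them. /mideatkeopod/ → mideatikeopod.
Rule 4 (final devoicing): /d/ is a voiced stop in word-final position, so it devoices to [t]. /mideatikeopod/ → mideatikeopot.

mideatikeopot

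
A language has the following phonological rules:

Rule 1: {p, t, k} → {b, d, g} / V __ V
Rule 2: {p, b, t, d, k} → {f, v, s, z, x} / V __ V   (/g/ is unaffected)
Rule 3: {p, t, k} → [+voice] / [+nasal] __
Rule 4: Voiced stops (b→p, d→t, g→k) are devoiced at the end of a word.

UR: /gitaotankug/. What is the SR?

gizaozanguk

Rule 1 (intervocalic voicing): /t/ is a voiceless stop between vowels /i/ and /a/, so it voices to [d]. /t/ is a voiceless stop between vowels /o/ and /a/, so it voices to [d]. /gitaotankug/ → gidaodankug.
Rule 2 (intervocalic spirantization): /d/ is a stop between vowels /i/ and /a/, so it spirantizes to the fricative [z]. /d/ is a stop between vowels /o/ and /a/, so it spirantizes to the fricative [z]. /gidaodankug/ → gizaozankug.
Rule 3 (post-nasal voicing): /k/ is a voiceless stop immediately after the nasal /n/, so it voices to [g]. /gizaozankug/ → gizaozangug.
Rule 4 (final devoicing): /g/ is a voiced stop in word-final position, so it devoices to [k]. /gizaozangug/ → gizaozanguk.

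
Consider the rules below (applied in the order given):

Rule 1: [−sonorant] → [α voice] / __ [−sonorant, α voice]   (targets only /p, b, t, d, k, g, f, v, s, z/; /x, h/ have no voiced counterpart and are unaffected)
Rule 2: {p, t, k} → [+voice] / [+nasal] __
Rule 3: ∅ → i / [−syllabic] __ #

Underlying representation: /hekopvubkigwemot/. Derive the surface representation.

hekobvupkigwemoti

Rule 1 (regressive voicing assimilation): /p/ precedes the voiced obstruent /v/, so it voices to [b] by assimilation. /b/ precedes the voiceless obstruent /k/, so it devoices to [p] by assimilation. /hekopvubkigwemot/ → hekobvupkigwemot.
Rule 2 (post-nasal voicing): no segment meets the environment; /hekobvupkigwemot/ is unchanged.
Rule 3 (final i-epenthesis): the form ends in the consonant /t/, so [i] is inserted word-finally. /hekobvupkigwemot/ → hekobvupkigwemoti.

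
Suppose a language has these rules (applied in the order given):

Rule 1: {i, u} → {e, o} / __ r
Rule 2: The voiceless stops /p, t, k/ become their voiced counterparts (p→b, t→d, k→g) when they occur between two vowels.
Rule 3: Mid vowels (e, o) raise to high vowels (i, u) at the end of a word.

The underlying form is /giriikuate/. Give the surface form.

geriiguadi

Rule 1 (pre-rhotic lowering): /i/ is a high vowel immediately before /r/, so it lowers to [e]. /giriikuate/ → geriikuate.
Rule 2 (intervocalic voicing): /k/ is a voiceless stop between vowels /i/ and /u/, so it voices to [g]. /t/ is a voiceless stop between vowels /a/ and /e/, so it voices to [d]. /geriikuate/ → geriiguade.
Rule 3 (final vowel raising): /e/ is a mid vowel in word-final position, so it raises to [i]. /geriiguade/ → geriiguadi.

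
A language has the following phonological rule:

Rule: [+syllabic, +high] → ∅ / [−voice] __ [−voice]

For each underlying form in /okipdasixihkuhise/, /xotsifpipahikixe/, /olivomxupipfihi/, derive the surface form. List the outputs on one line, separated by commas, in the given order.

/okipdasixihkuhise/: /i/ is a high vowel flanked by voiceless consonants /k/ and /p/, so it deletes. /i/ is a high vowel flanked by voiceless consonants /s/ and /x/, so it deletes. /i/ is a high vowel flanked by voiceless consonants /x/ and /h/, so it deletes. /u/ is a high vowel flanked by voiceless consonants /k/ and /h/, so it deletes. /i/ is a high vowel flanked by voiceless consonants /h/ and /s/, so it deletes. → [okpdasxhkhse].
/xotsifpipahikixe/: /i/ is a high vowel flanked by voiceless consonants /s/ and /f/, so it deletes. /i/ is a high vowel flanked by voiceless consonants /p/ and /p/, so it deletes. /i/ is a high vowel flanked by voiceless consonants /h/ and /k/, so it deletes. /i/ is a high vowel flanked by voiceless consonants /k/ and /x/, so it deletes. → [xotsfppahkxe].
/olivomxupipfihi/: /u/ is a high vowel flanked by voiceless consonants /x/ and /p/, so it deletes. /i/ is a high vowel flanked by voiceless consonants /p/ and /p/, so it deletes. /i/ is a high vowel flanked by voiceless consonants /f/ and /h/, so it deletes. → [olivomxppfhi].

okpdasxhkhse, xotsfppahkxe, olivomxppfhi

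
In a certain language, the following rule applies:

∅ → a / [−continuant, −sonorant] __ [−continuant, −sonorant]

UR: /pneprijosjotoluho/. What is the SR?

pneprijosjotoluho

No segment of /pneprijosjotoluho/ meets the structural description of the rule, so the form surfaces unchanged.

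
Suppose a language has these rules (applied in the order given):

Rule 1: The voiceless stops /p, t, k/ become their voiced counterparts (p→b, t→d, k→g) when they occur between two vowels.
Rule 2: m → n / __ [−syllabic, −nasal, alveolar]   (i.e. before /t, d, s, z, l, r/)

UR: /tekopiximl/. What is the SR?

tegobixinl

Rule 1 (intervocalic voicing): /k/ is a voiceless stop between vowels /e/ and /o/, so it voices to [g]. /p/ is a voiceless stop between vowels /o/ and /i/, so it voices to [b]. /tekopiximl/ → tegobiximl.
Rule 2 (nasal place assimilation): /m/ precedes the alveolar consonant /l/, so it assimilates in place to [n]. /tegobiximl/ → tegobixinl.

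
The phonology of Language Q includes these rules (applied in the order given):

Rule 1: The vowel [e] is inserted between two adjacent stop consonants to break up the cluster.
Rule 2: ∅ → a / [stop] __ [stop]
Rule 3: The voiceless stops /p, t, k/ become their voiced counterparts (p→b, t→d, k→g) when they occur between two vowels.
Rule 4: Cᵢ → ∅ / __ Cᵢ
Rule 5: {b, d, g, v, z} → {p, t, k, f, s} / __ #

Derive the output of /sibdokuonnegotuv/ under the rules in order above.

Rule 1 (stop-cluster e-epenthesis): /b/ and /d/ form a stop–stop cluster, so [e] is inserted between them. /sibdokuonnegotuv/ → sibedokuonnegotuv.
Rule 2 (stop-cluster a-epenthesis): no segment meets the environment; /sibedokuonnegotuv/ is unchanged.
Rule 3 (intervocalic voicing): /k/ is a voiceless stop between vowels /o/ and /u/, so it voices to [g]. /t/ is a voiceless stop between vowels /o/ and /u/, so it voices to [d]. /sibedokuonnegotuv/ → sibedoguonnegoduv.
Rule 4 (degemination): /nn/ is a geminate; the first /n/ deletes. /sibedoguonnegoduv/ → sibedoguonegoduv.
Rule 5 (final devoicing): /v/ is a voiced obstruent in word-final position, so it devoices to [f]. /sibedoguonegoduv/ → sibedoguonegoduf.

sibedoguonegoduf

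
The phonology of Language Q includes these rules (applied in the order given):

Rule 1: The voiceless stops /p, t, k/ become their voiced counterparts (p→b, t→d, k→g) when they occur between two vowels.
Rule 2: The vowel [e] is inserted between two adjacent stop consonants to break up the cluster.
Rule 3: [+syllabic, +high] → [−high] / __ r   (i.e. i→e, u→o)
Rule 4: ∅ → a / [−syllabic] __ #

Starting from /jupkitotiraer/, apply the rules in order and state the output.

jupekidoderaera

Rule 1 (intervocalic voicing): /t/ is a voiceless stop between vowels /i/ and /o/, so it voices to [d]. /t/ is a voiceless stop between vowels /o/ and /i/, so it voices to [d]. /jupkitotiraer/ → jupkidodiraer.
Rule 2 (stop-cluster e-epenthesis): /p/ and /k/ form a stop–stop cluster, so [e] is inserted between them. /jupkidodiraer/ → jupekidodiraer.
Rule 3 (pre-rhotic lowering): /i/ is a high vowel immediately before /r/, so it lowers to [e]. /jupekidodiraer/ → jupekidoderaer.
Rule 4 (final a-epenthesis): the form ends in the consonant /r/, so [a] is inserted word-finally. /jupekidoderaer/ → jupekidoderaera.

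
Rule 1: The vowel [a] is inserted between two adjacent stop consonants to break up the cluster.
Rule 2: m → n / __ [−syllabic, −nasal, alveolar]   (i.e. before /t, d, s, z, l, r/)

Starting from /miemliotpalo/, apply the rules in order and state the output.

mienliotapalo

Rule 1 (stop-cluster a-epenthesis): /t/ and /p/ form a stop–stop cluster, so [a] is inserted between them. /miemliotpalo/ → miemliotapalo.
Rule 2 (nasal place assimilation): /m/ precedes the alveolar consonant /l/, so it assimilates in place to [n]. /miemliotapalo/ → mienliotapalo.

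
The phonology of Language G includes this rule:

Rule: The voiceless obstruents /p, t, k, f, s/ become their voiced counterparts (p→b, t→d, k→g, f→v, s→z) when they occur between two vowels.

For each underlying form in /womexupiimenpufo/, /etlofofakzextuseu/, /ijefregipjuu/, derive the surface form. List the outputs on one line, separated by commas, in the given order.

/womexupiimenpufo/: /p/ is a voiceless obstruent between vowels /u/ and /i/, so it voices to [b]. /f/ is a voiceless obstruent between vowels /u/ and /o/, so it voices to [v]. → [womexubiimenpuvo].
/etlofofakzextuseu/: /f/ is a voiceless obstruent between vowels /o/ and /o/, so it voices to [v]. /f/ is a voiceless obstruent between vowels /o/ and /a/, so it voices to [v]. /s/ is a voiceless obstruent between vowels /u/ and /e/, so it voices to [z]. → [etlovovakzextuzeu].
/ijefregipjuu/: the rule's environment is not met; surfaces unchanged as [ijefregipjuu].

womexubiimenpuvo, etlovovakzextuzeu, ijefregipjuu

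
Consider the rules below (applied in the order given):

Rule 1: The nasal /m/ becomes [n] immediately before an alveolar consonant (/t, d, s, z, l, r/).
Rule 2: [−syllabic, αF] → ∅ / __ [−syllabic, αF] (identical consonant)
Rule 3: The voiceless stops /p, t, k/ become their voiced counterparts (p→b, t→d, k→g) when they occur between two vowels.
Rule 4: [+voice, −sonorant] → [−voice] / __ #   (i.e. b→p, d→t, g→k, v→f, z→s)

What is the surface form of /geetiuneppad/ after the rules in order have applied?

geediunebat

Rule 1 (nasal place assimilation): no segment meets the environment; /geetiuneppad/ is unchanged.
Rule 2 (degemination): /pp/ is a geminate; the first /p/ deletes. /geetiuneppad/ → geetiunepad.
Rule 3 (intervocalic voicing): /t/ is a voiceless stop between vowels /e/ and /i/, so it voices to [d]. /p/ is a voiceless stop between vowels /e/ and /a/, so it voices to [b]. /geetiunepad/ → geediunebad.
Rule 4 (final devoicing): /d/ is a voiced obstruent in word-final position, so it devoices to [t]. /geediunebad/ → geediunebat.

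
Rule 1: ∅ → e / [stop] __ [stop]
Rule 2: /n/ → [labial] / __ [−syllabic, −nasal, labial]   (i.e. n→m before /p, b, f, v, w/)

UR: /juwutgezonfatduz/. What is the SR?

Rule 1 (stop-cluster e-epenthesis): /t/ and /g/ form a stop–stop cluster, so [e] is inserted between them. /t/ and /d/ form a stop–stop cluster, so [e] is inserted between them. /juwutgezonfatduz/ → juwutegezonfateduz.
Rule 2 (nasal place assimilation): /n/ precedes the labial consonant /f/, so it assimilates in place to [m]. /juwutegezonfateduz/ → juwutegezomfateduz.

juwutegezomfateduz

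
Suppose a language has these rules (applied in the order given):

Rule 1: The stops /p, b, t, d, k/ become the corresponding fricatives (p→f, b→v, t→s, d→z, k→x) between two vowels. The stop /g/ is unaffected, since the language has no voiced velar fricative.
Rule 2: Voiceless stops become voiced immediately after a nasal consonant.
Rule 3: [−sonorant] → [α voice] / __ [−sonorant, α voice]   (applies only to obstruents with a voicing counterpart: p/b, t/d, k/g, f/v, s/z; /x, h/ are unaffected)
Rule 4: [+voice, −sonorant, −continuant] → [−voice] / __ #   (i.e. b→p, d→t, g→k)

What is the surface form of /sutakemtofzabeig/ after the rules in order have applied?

Rule 1 (intervocalic spirantization): /t/ is a stop between vowels /u/ and /a/, so it spirantizes to the fricative [s]. /k/ is a stop between vowels /a/ and /e/, so it spirantizes to the fricative [x]. /b/ is a stop between vowels /a/ and /e/, so it spirantizes to the fricative [v]. /sutakemtofzabeig/ → susaxemtofzaveig.
Rule 2 (post-nasal voicing): /t/ is a voiceless stop immediately after the nasal /m/, so it voices to [d]. /susaxemtofzaveig/ → susaxemdofzaveig.
Rule 3 (regressive voicing assimilation): /f/ precedes the voiced obstruent /z/, so it voices to [v] by assimilation. /susaxemdofzaveig/ → susaxemdovzaveig.
Rule 4 (final devoicing): /g/ is a voiced stop in word-final position, so it devoices to [k]. /susaxemdovzaveig/ → susaxemdovzaveik.

susaxemdovzaveik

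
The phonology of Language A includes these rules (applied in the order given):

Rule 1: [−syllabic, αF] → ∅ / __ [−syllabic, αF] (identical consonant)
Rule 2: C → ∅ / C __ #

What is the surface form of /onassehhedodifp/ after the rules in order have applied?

onasehedodif

Rule 1 (degemination): /ss/ is a geminate; the first /s/ deletes. /hh/ is a geminate; the first /h/ deletes. /onassehhedodifp/ → onasehedodifp.
Rule 2 (final cluster simplification): /p/ is the second consonant of a word-final cluster /fp/, so it deletes. /onasehedodifp/ → onasehedodif.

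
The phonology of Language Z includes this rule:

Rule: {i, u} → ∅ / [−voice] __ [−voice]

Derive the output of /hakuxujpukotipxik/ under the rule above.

/u/ is a high vowel flanked by voiceless consonants /k/ and /x/, so it deletes.
/u/ is a high vowel flanked by voiceless consonants /p/ and /k/, so it deletes.
/i/ is a high vowel flanked by voiceless consonants /t/ and /p/, so it deletes.
/i/ is a high vowel flanked by voiceless consonants /x/ and /k/, so it deletes.
The other instance of /u/ does not occur in the required environment and remains unchanged.
Surface form: [hakxujpkotpxk].

hakxujpkotpxk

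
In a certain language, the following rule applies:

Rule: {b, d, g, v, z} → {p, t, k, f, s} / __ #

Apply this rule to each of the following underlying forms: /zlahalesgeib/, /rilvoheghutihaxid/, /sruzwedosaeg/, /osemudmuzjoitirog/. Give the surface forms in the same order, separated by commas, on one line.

zlahalesgeip, rilvoheghutihaxit, sruzwedosaek, osemudmuzjoitirok

/zlahalesgeib/: /b/ is a voiced obstruent in word-final position, so it devoices to [p]. → [zlahalesgeip].
/rilvoheghutihaxid/: /d/ is a voiced obstruent in word-final position, so it devoices to [t]. → [rilvoheghutihaxit].
/sruzwedosaeg/: /g/ is a voiced obstruent in word-final position, so it devoices to [k]. → [sruzwedosaek].
/osemudmuzjoitirog/: /g/ is a voiced obstruent in word-final position, so it devoices to [k]. → [osemudmuzjoitirok].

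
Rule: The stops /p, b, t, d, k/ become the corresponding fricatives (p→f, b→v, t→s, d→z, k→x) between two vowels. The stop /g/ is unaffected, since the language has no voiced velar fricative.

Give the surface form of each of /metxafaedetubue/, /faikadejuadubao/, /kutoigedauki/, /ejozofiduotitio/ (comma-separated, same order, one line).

/metxafaedetubue/: /d/ is a stop between vowels /e/ and /e/, so it spirantizes to the fricative [z]. /t/ is a stop between vowels /e/ and /u/, so it spirantizes to the fricative [s]. /b/ is a stop between vowels /u/ and /u/, so it spirantizes to the fricative [v]. → [metxafaezesuvue].
/faikadejuadubao/: /k/ is a stop between vowels /i/ and /a/, so it spirantizes to the fricative [x]. /d/ is a stop between vowels /a/ and /e/, so it spirantizes to the fricative [z]. /d/ is a stop between vowels /a/ and /u/, so it spirantizes to the fricative [z]. /b/ is a stop between vowels /u/ and /a/, so it spirantizes to the fricative [v]. → [faixazejuazuvao].
/kutoigedauki/: /t/ is a stop between vowels /u/ and /o/, so it spirantizes to the fricative [s]. /d/ is a stop between vowels /e/ and /a/, so it spirantizes to the fricative [z]. /k/ is a stop between vowels /u/ and /i/, so it spirantizes to the fricative [x]. → [kusoigezauxi].
/ejozofiduotitio/: /d/ is a stop between vowels /i/ and /u/, so it spirantizes to the fricative [z]. /t/ is a stop between vowels /o/ and /i/, so it spirantizes to the fricative [s]. /t/ is a stop between vowels /i/ and /i/, so it spirantizes to the fricative [s]. → [ejozofizuosisio].

metxafaezesuvue, faixazejuazuvao, kusoigezauxi, ejozofizuosisio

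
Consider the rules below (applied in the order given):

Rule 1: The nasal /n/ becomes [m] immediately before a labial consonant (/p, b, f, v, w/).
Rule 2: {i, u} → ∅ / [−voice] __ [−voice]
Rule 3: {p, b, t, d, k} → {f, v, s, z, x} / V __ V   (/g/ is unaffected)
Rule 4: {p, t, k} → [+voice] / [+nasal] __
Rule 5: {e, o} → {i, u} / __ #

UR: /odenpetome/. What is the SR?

ozembesomi

Rule 1 (nasal place assimilation): /n/ precedes the labial consonant /p/, so it assimilates in place to [m]. /odenpetome/ → odempetome.
Rule 2 (high vowel syncope): no segment meets the environment; /odempetome/ is unchanged.
Rule 3 (intervocalic spirantization): /d/ is a stop between vowels /o/ and /e/, so it spirantizes to the fricative [z]. /t/ is a stop between vowels /e/ and /o/, so it spirantizes to the fricative [s]. /odempetome/ → ozempesome.
Rule 4 (post-nasal voicing): /p/ is a voiceless stop immediately after the nasal /m/, so it voices to [b]. /ozempesome/ → ozembesome.
Rule 5 (final vowel raising): /e/ is a mid vowel in word-final position, so it raises to [i]. /ozembesome/ → ozembesomi.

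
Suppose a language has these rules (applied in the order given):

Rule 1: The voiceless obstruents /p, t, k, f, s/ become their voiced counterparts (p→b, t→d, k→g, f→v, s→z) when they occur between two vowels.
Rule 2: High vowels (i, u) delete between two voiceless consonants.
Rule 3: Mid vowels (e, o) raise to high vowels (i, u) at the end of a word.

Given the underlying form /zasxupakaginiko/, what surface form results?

Rule 1 (intervocalic voicing): /p/ is a voiceless obstruent between vowels /u/ and /a/, so it voices to [b]. /k/ is a voiceless obstruent between vowels /a/ and /a/, so it voices to [g]. /k/ is a voiceless obstruent between vowels /i/ and /o/, so it voices to [g]. /zasxupakaginiko/ → zasxubagaginigo.
Rule 2 (high vowel syncope): no segment meets the environment; /zasxubagaginigo/ is unchanged.
Rule 3 (final vowel raising): /o/ is a mid vowel in word-final position, so it raises to [u]. /zasxubagaginigo/ → zasxubagaginigu.

zasxubagaginigu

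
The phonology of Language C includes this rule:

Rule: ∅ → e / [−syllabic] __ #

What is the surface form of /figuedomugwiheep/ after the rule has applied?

figuedomugwiheepe

the form ends in the consonant /p/, so [e] is inserted word-finally.
Surface form: [figuedomugwiheepe].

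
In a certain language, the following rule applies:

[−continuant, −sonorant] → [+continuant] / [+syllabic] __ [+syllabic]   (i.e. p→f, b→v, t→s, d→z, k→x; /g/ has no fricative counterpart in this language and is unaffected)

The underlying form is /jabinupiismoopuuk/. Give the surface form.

javinufiismoofuuk

/b/ is a stop between vowels /a/ and /i/, so it spirantizes to the fricative [v].
/p/ is a stop between vowels /u/ and /i/, so it spirantizes to the fricative [f].
/p/ is a stop between vowels /o/ and /u/, so it spirantizes to the fricative [f].
The other instance of /k/ does not occur in the required environment and remains unchanged.
Surface form: [javinufiismoofuuk].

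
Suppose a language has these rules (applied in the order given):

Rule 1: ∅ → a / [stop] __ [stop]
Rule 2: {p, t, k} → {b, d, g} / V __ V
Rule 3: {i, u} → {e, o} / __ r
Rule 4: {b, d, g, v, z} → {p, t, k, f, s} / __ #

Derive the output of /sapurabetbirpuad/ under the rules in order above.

Rule 1 (stop-cluster a-epenthesis): /t/ and /b/ form a stop–stop cluster, so [a] is inserted between them. /sapurabetbirpuad/ → sapurabetabirpuad.
Rule 2 (intervocalic voicing): /p/ is a voiceless stop between vowels /a/ and /u/, so it voices to [b]. /t/ is a voiceless stop between vowels /e/ and /a/, so it voices to [d]. /sapurabetabirpuad/ → saburabedabirpuad.
Rule 3 (pre-rhotic lowering): /u/ is a high vowel immediately before /r/, so it lowers to [o]. /i/ is a high vowel immediately before /r/, so it lowers to [e]. /saburabedabirpuad/ → saborabedaberpuad.
Rule 4 (final devoicing): /d/ is a voiced obstruent in word-final position, so it devoices to [t]. /saborabedaberpuad/ → saborabedaberpuat.

saborabedaberpuat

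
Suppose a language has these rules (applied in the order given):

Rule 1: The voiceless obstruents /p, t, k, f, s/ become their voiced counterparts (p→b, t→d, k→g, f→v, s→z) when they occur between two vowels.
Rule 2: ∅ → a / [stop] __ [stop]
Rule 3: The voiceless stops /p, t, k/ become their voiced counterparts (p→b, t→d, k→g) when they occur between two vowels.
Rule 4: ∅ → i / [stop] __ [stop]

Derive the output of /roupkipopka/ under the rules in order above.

Rule 1 (intervocalic voicing): /p/ is a voiceless obstruent between vowels /i/ and /o/, so it voices to [b]. /roupkipopka/ → roupkibopka.
Rule 2 (stop-cluster a-epenthesis): /p/ and /k/ form a stop–stop cluster, so [a] is inserted between them. /p/ and /k/ form a stop–stop cluster, so [a] is inserted between them. /roupkibopka/ → roupakibopaka.
Rule 3 (intervocalic voicing): /p/ is a voiceless stop between vowels /u/ and /a/, so it voices to [b]. /k/ is a voiceless stop between vowels /a/ and /i/, so it voices to [g]. /p/ is a voiceless stop between vowels /o/ and /a/, so it voices to [b]. /k/ is a voiceless stop between vowels /a/ and /a/, so it voices to [g]. /roupakibopaka/ → roubagibobaga.
Rule 4 (stop-cluster i-epenthesis): no segment meets the environment; /roubagibobaga/ is unchanged.

roubagibobaga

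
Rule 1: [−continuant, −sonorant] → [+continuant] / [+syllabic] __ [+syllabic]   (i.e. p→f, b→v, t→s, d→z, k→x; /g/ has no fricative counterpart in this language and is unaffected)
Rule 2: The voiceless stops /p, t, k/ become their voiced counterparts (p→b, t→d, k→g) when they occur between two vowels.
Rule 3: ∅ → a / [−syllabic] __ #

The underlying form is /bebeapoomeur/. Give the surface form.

beveafoomeura

Rule 1 (intervocalic spirantization): /b/ is a stop between vowels /e/ and /e/, so it spirantizes to the fricative [v]. /p/ is a stop between vowels /a/ and /o/, so it spirantizes to the fricative [f]. /bebeapoomeur/ → beveafoomeur.
Rule 2 (intervocalic voicing): no segment meets the environment; /beveafoomeur/ is unchanged.
Rule 3 (final a-epenthesis): the form ends in the consonant /r/, so [a] is inserted word-finally. /beveafoomeur/ → beveafoomeura.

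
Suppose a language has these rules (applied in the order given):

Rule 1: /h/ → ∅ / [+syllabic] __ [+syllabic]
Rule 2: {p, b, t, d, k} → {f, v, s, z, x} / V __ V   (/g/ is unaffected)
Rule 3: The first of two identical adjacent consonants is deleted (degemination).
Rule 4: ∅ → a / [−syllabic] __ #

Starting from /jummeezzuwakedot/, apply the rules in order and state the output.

jumeezuwaxezota

Rule 1 (intervocalic h-deletion): no segment meets the environment; /jummeezzuwakedot/ is unchanged.
Rule 2 (intervocalic spirantization): /k/ is a stop between vowels /a/ and /e/, so it spirantizes to the fricative [x]. /d/ is a stop between vowels /e/ and /o/, so it spirantizes to the fricative [z]. /jummeezzuwakedot/ → jummeezzuwaxezot.
Rule 3 (degemination): /mm/ is a geminate; the first /m/ deletes. /zz/ is a geminate; the first /z/ deletes. /jummeezzuwaxezot/ → jumeezuwaxezot.
Rule 4 (final a-epenthesis): the form ends in the consonant /t/, so [a] is inserted word-finally. /jumeezuwaxezot/ → jumeezuwaxezota.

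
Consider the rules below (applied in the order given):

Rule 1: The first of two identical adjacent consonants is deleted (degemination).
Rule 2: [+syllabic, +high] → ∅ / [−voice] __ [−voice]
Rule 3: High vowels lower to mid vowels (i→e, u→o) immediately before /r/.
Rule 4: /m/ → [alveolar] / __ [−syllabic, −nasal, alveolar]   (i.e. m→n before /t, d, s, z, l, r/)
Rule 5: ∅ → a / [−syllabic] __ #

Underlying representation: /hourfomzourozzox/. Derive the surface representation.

hoorfonzoorozoxa

Rule 1 (degemination): /zz/ is a geminate; the first /z/ deletes. /hourfomzourozzox/ → hourfomzourozox.
Rule 2 (high vowel syncope): no segment meets the environment; /hourfomzourozox/ is unchanged.
Rule 3 (pre-rhotic lowering): /u/ is a high vowel immediately before /r/, so it lowers to [o]. /u/ is a high vowel immediately before /r/, so it lowers to [o]. /hourfomzourozox/ → hoorfomzoorozox.
Rule 4 (nasal place assimilation): /m/ precedes the alveolar consonant /z/, so it assimilates in place to [n]. /hoorfomzoorozox/ → hoorfonzoorozox.
Rule 5 (final a-epenthesis): the form ends in the consonant /x/, so [a] is inserted word-finally. /hoorfonzoorozox/ → hoorfonzoorozoxa.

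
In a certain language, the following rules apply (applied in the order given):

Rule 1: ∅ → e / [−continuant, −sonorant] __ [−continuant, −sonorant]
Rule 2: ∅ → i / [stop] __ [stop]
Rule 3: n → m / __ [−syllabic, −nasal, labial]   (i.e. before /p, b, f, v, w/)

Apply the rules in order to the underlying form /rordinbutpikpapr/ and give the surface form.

Rule 1 (stop-cluster e-epenthesis): /t/ and /p/ form a stop–stop cluster, so [e] is inserted between them. /k/ and /p/ form a stop–stop cluster, so [e] is inserted between them. /rordinbutpikpapr/ → rordinbutepikepapr.
Rule 2 (stop-cluster i-epenthesis): no segment meets the environment; /rordinbutepikepapr/ is unchanged.
Rule 3 (nasal place assimilation): /n/ precedes the labial consonant /b/, so it assimilates in place to [m]. /rordinbutepikepapr/ → rordimbutepikepapr.

rordimbutepikepapr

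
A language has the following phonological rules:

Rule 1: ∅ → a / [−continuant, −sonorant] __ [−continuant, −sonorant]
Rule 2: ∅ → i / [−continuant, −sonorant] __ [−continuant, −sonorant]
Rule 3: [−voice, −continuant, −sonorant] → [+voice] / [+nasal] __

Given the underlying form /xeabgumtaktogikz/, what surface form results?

xeabagumdakatogikz

Rule 1 (stop-cluster a-epenthesis): /b/ and /g/ form a stop–stop cluster, so [a] is inserted between them. /k/ and /t/ form a stop–stop cluster, so [a] is inserted between them. /xeabgumtaktogikz/ → xeabagumtakatogikz.
Rule 2 (stop-cluster i-epenthesis): no segment meets the environment; /xeabagumtakatogikz/ is unchanged.
Rule 3 (post-nasal voicing): /t/ is a voiceless stop immediately after the nasal /m/, so it voices to [d]. /xeabagumtakatogikz/ → xeabagumdakatogikz.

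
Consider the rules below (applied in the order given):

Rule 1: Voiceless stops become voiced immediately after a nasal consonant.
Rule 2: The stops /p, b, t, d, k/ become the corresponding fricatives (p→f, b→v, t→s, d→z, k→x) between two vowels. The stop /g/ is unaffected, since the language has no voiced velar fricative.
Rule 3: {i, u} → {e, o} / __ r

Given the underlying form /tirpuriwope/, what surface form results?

Rule 1 (post-nasal voicing): no segment meets the environment; /tirpuriwope/ is unchanged.
Rule 2 (intervocalic spirantization): /p/ is a stop between vowels /o/ and /e/, so it spirantizes to the fricative [f]. /tirpuriwope/ → tirpuriwofe.
Rule 3 (pre-rhotic lowering): /i/ is a high vowel immediately before /r/, so it lowers to [e]. /u/ is a high vowel immediately before /r/, so it lowers to [o]. /tirpuriwofe/ → terporiwofe.

terporiwofe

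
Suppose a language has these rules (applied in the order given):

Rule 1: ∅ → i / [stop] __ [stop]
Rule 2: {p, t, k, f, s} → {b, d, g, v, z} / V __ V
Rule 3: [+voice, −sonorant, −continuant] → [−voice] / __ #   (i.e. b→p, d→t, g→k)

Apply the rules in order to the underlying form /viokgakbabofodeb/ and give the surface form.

Rule 1 (stop-cluster i-epenthesis): /k/ and /g/ form a stop–stop cluster, so [i] is inserted between them. /k/ and /b/ form a stop–stop cluster, so [i] is inserted between them. /viokgakbabofodeb/ → viokigakibabofodeb.
Rule 2 (intervocalic voicing): /k/ is a voiceless obstruent between vowels /o/ and /i/, so it voices to [g]. /k/ is a voiceless obstruent between vowels /a/ and /i/, so it voices to [g]. /f/ is a voiceless obstruent between vowels /o/ and /o/, so it voices to [v]. /viokigakibabofodeb/ → viogigagibabovodeb.
Rule 3 (final devoicing): /b/ is a voiced stop in word-final position, so it devoices to [p]. /viogigagibabovodeb/ → viogigagibabovodep.

viogigagibabovodep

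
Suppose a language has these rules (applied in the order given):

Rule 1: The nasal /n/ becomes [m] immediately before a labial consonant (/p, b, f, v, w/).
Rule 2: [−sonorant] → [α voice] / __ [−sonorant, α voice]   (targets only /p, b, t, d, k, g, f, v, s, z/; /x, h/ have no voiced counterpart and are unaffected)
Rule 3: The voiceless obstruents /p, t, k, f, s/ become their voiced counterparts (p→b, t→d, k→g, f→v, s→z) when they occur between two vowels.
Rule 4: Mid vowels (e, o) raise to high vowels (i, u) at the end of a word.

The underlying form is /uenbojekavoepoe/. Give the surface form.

Rule 1 (nasal place assimilation): /n/ precedes the labial consonant /b/, so it assimilates in place to [m]. /uenbojekavoepoe/ → uembojekavoepoe.
Rule 2 (regressive voicing assimilation): no segment meets the environment; /uembojekavoepoe/ is unchanged.
Rule 3 (intervocalic voicing): /k/ is a voiceless obstruent between vowels /e/ and /a/, so it voices to [g]. /p/ is a voiceless obstruent between vowels /e/ and /o/, so it voices to [b]. /uembojekavoepoe/ → uembojegavoeboe.
Rule 4 (final vowel raising): /e/ is a mid vowel in word-final position, so it raises to [i]. /uembojegavoeboe/ → uembojegavoeboi.

uembojegavoeboi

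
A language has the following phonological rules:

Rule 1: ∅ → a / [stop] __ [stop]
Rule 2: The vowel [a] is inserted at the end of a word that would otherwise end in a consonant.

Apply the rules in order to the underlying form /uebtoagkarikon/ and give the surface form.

Rule 1 (stop-cluster a-epenthesis): /b/ and /t/ form a stop–stop cluster, so [a] is inserted between them. /g/ and /k/ form a stop–stop cluster, so [a] is inserted between them. /uebtoagkarikon/ → uebatoagakarikon.
Rule 2 (final a-epenthesis): the form ends in the consonant /n/, so [a] is inserted word-finally. /uebatoagakarikon/ → uebatoagakarikona.

uebatoagakarikona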